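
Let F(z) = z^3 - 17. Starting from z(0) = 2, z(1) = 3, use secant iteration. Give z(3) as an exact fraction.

20801/8137

F(2) = -9, F(3) = 10. z(2) = 3 - 10·(3 - 2)/(10 - (-9)) = 47/19.
F(3) = 10, F(47/19) = -12780/6859. z(3) = (47/19) - (-12780/6859)·((47/19) - 3)/((-12780/6859) - 10) = 20801/8137.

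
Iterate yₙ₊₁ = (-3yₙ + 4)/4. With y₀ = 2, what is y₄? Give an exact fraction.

y₁ = (-3·2 + 4)/4 = -1/2.
y₂ = (-3·(-1/2) + 4)/4 = 11/8.
y₃ = (-3·(11/8) + 4)/4 = -1/32.
y₄ = (-3·(-1/32) + 4)/4 = 131/128.

131/128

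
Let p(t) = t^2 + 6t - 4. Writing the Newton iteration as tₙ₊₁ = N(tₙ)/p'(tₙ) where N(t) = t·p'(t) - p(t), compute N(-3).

p'(t) = 2t + 6.
N(t) = t·p'(t) - p(t) = t·(2t + 6) - (t^2 + 6t - 4) = t^2 + 4.
N(-3) = 13.

13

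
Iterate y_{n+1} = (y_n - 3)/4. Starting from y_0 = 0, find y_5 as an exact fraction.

-1023/1024

y_1 = (0 - 3)/4 = -3/4.
y_2 = ((-3/4) - 3)/4 = -15/16.
y_3 = ((-15/16) - 3)/4 = -63/64.
y_4 = ((-63/64) - 3)/4 = -255/256.
y_5 = ((-255/256) - 3)/4 = -1023/1024.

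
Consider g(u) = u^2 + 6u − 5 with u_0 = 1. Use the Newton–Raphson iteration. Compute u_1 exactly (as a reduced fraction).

g'(u) = 2u + 6.
g(1) = 2, g'(1) = 8, so u_1 = 1 − 2/8 = 3/4.

3/4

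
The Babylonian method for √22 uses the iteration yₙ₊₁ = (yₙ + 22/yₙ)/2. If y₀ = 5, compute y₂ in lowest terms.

y₁ = (5 + 22/5)/2 = 47/10.
y₂ = (47/10 + 22/(47/10))/2 = 4409/940.

4409/940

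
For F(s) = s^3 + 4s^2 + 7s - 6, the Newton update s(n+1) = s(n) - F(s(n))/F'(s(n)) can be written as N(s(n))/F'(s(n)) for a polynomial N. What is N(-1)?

F'(s) = 3s^2 + 8s + 7.
N(s) = s·F'(s) - F(s) = s·(3s^2 + 8s + 7) - (s^3 + 4s^2 + 7s - 6) = 2s^3 + 4s^2 + 6.
N(-1) = 8.

8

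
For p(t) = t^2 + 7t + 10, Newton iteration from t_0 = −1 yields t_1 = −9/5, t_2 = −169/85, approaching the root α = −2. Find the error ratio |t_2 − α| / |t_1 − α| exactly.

t_1 − α = −9/5 − (−2) = −9/5 + 2 = 1/5, so |t_1 − α| = 1/5.
t_2 − α = −169/85 − (−2) = −169/85 + 2 = 1/85, so |t_2 − α| = 1/85.
Ratio = (1/85) / (1/5) = 1/17.

1/17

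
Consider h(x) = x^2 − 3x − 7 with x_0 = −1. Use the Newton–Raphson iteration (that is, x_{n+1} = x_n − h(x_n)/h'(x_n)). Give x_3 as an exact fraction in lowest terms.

h'(x) = 2x − 3.
h(−1) = −3, h'(−1) = −5, so x_1 = (−1) − (−3)/(−5) = −8/5.
h(−8/5) = 9/25, h'(−8/5) = −31/5, so x_2 = (−8/5) − (9/25)/(−31/5) = −239/155.
h(−239/155) = 81/24025, h'(−239/155) = −943/155, so x_3 = (−239/155) − (81/24025)/(−943/155) = −225296/146165.

−225296/146165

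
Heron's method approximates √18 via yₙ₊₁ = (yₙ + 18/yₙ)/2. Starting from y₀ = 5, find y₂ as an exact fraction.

y₁ = (5 + 18/5)/2 = 43/10.
y₂ = (43/10 + 18/(43/10))/2 = 3649/860.

3649/860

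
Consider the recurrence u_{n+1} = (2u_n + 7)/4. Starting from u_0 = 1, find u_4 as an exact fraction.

107/32

u_1 = (2·1 + 7)/4 = 9/4.
u_2 = (2·(9/4) + 7)/4 = 23/8.
u_3 = (2·(23/8) + 7)/4 = 51/16.
u_4 = (2·(51/16) + 7)/4 = 107/32.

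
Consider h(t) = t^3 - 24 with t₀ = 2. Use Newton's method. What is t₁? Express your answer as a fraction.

10/3

h'(t) = 3t^2.
h(2) = -16, h'(2) = 12, so t₁ = 2 - (-16)/12 = 10/3.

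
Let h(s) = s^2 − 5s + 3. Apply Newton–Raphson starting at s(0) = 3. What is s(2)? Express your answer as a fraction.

33/7

h'(s) = 2s − 5.
h(3) = −3, h'(3) = 1, so s(1) = 3 − (−3)/1 = 6.
h(6) = 9, h'(6) = 7, so s(2) = 6 − 9/7 = 33/7.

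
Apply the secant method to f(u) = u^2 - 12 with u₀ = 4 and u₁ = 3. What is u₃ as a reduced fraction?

52/15

f(4) = 4, f(3) = -3. u₂ = 3 - (-3)·(3 - 4)/((-3) - 4) = 24/7.
f(3) = -3, f(24/7) = -12/49. u₃ = (24/7) - (-12/49)·((24/7) - 3)/((-12/49) - (-3)) = 52/15.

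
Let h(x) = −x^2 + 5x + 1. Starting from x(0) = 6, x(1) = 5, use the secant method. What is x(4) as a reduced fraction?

h(6) = −5, h(5) = 1. x(2) = 5 − 1·(5 − 6)/(1 − (−5)) = 31/6.
h(5) = 1, h(31/6) = 5/36. x(3) = (31/6) − (5/36)·((31/6) − 5)/((5/36) − 1) = 161/31.
h(31/6) = 5/36, h(161/31) = −5/961. x(4) = (161/31) − (−5/961)·((161/31) − (31/6))/((−5/961) − (5/36)) = 5177/997.

5177/997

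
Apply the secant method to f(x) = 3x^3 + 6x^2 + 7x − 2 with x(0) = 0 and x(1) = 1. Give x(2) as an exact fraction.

f(0) = −2, f(1) = 14. x(2) = 1 − 14·(1 − 0)/(14 − (−2)) = 1/8.

1/8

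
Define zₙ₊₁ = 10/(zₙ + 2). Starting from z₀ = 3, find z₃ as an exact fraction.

20/9

z₁ = 10/(3 + 2) = 2.
z₂ = 10/(2 + 2) = 5/2.
z₃ = 10/(5/2 + 2) = 20/9.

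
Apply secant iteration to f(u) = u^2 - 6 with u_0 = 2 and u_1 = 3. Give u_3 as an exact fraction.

22/9

f(2) = -2, f(3) = 3. u_2 = 3 - 3·(3 - 2)/(3 - (-2)) = 12/5.
f(3) = 3, f(12/5) = -6/25. u_3 = (12/5) - (-6/25)·((12/5) - 3)/((-6/25) - 3) = 22/9.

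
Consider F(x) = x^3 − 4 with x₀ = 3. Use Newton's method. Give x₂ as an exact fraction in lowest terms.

117239/68121

F'(x) = 3x^2.
F(3) = 23, F'(3) = 27, so x₁ = 3 − 23/27 = 58/27.
F(58/27) = 116380/19683, F'(58/27) = 3364/243, so x₂ = (58/27) − (116380/19683)/(3364/243) = 117239/68121.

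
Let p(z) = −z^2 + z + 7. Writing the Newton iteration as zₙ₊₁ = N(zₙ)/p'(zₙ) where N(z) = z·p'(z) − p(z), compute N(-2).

−11

p'(z) = −2z + 1.
N(z) = z·p'(z) − p(z) = z·(−2z + 1) − (−z^2 + z + 7) = −z^2 − 7.
N(-2) = −11.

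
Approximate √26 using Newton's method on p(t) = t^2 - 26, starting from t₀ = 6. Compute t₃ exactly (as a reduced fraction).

7196593/1411368

p'(t) = 2t.
p(6) = 10, p'(6) = 12, so t₁ = 6 - 10/12 = 31/6.
p(31/6) = 25/36, p'(31/6) = 31/3, so t₂ = (31/6) - (25/36)/(31/3) = 1897/372.
p(1897/372) = 625/138384, p'(1897/372) = 1897/186, so t₃ = (1897/372) - (625/138384)/(1897/186) = 7196593/1411368.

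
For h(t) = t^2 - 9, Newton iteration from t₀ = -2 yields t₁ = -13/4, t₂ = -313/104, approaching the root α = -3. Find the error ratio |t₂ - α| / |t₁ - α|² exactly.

t₁ - α = -13/4 - (-3) = -13/4 + 3 = -1/4, so |t₁ - α| = 1/4.
t₂ - α = -313/104 - (-3) = -313/104 + 3 = -1/104, so |t₂ - α| = 1/104.
|t₁ - α|² = 1/16.
Ratio = (1/104) / (1/16) = 2/13.

2/13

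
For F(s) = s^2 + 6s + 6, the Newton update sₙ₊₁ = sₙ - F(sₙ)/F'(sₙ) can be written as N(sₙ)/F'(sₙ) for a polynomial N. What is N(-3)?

3

F'(s) = 2s + 6.
N(s) = s·F'(s) - F(s) = s·(2s + 6) - (s^2 + 6s + 6) = s^2 - 6.
N(-3) = 3.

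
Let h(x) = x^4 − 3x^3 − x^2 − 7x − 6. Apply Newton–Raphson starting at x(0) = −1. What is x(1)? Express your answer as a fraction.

h'(x) = 4x^3 − 9x^2 − 2x − 7.
h(−1) = 4, h'(−1) = −18, so x(1) = (−1) − 4/(−18) = −7/9.

−7/9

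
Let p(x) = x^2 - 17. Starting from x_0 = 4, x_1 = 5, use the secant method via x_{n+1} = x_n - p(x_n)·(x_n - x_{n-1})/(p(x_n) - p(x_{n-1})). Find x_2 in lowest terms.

p(4) = -1, p(5) = 8. x_2 = 5 - 8·(5 - 4)/(8 - (-1)) = 37/9.

37/9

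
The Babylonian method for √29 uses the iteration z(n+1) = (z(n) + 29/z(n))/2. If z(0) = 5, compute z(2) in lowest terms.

727/135

z(1) = (5 + 29/5)/2 = 27/5.
z(2) = (27/5 + 29/(27/5))/2 = 727/135.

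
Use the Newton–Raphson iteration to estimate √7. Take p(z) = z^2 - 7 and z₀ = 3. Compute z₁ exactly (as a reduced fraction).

p'(z) = 2z.
p(3) = 2, p'(3) = 6, so z₁ = 3 - 2/6 = 8/3.

8/3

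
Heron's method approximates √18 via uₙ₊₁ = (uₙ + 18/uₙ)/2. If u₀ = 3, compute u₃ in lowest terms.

577/136

u₁ = (3 + 18/3)/2 = 9/2.
u₂ = (9/2 + 18/(9/2))/2 = 17/4.
u₃ = (17/4 + 18/(17/4))/2 = 577/136.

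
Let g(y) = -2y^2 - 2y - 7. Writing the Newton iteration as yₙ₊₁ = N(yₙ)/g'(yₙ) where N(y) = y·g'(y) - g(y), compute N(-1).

5

g'(y) = -4y - 2.
N(y) = y·g'(y) - g(y) = y·(-4y - 2) - (-2y^2 - 2y - 7) = -2y^2 + 7.
N(-1) = 5.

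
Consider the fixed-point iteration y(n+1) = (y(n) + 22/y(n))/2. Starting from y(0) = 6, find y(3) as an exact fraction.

5330977/1136568

y(1) = (6 + 22/6)/2 = 29/6.
y(2) = (29/6 + 22/(29/6))/2 = 1633/348.
y(3) = (1633/348 + 22/(1633/348))/2 = 5330977/1136568.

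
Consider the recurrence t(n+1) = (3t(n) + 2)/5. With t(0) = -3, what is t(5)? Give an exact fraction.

t(1) = (3·(-3) + 2)/5 = -7/5.
t(2) = (3·(-7/5) + 2)/5 = -11/25.
t(3) = (3·(-11/25) + 2)/5 = 17/125.
t(4) = (3·(17/125) + 2)/5 = 301/625.
t(5) = (3·(301/625) + 2)/5 = 2153/3125.

2153/3125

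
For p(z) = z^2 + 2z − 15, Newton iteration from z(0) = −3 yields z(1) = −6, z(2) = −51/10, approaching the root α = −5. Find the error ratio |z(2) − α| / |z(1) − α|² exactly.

1/10

z(1) − α = −6 − (−5) = −6 + 5 = −1, so |z(1) − α| = 1.
z(2) − α = −51/10 − (−5) = −51/10 + 5 = −1/10, so |z(2) − α| = 1/10.
|z(1) − α|² = 1.
Ratio = (1/10) / 1 = 1/10.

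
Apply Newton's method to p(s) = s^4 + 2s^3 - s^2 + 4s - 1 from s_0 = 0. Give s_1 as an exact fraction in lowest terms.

p'(s) = 4s^3 + 6s^2 - 2s + 4.
p(0) = -1, p'(0) = 4, so s_1 = 0 - (-1)/4 = 1/4.

1/4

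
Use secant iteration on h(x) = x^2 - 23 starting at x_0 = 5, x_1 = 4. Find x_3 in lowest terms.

379/79

h(5) = 2, h(4) = -7. x_2 = 4 - (-7)·(4 - 5)/((-7) - 2) = 43/9.
h(4) = -7, h(43/9) = -14/81. x_3 = (43/9) - (-14/81)·((43/9) - 4)/((-14/81) - (-7)) = 379/79.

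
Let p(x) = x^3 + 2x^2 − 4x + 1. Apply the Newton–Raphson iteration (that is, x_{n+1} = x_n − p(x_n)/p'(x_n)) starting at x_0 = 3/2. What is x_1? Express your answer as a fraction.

41/35

p'(x) = 3x^2 + 4x − 4.
p(3/2) = 23/8, p'(3/2) = 35/4, so x_1 = (3/2) − (23/8)/(35/4) = 41/35.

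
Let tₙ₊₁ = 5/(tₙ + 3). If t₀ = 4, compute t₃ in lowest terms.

130/113

t₁ = 5/(4 + 3) = 5/7.
t₂ = 5/(5/7 + 3) = 35/26.
t₃ = 5/(35/26 + 3) = 130/113.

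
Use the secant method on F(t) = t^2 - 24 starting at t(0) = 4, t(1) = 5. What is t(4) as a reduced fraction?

4801/980

F(4) = -8, F(5) = 1. t(2) = 5 - 1·(5 - 4)/(1 - (-8)) = 44/9.
F(5) = 1, F(44/9) = -8/81. t(3) = (44/9) - (-8/81)·((44/9) - 5)/((-8/81) - 1) = 436/89.
F(44/9) = -8/81, F(436/89) = -8/7921. t(4) = (436/89) - (-8/7921)·((436/89) - (44/9))/((-8/7921) - (-8/81)) = 4801/980.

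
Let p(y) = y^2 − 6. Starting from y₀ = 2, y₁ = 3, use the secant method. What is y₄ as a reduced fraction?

267/109

p(2) = −2, p(3) = 3. y₂ = 3 − 3·(3 − 2)/(3 − (−2)) = 12/5.
p(3) = 3, p(12/5) = −6/25. y₃ = (12/5) − (−6/25)·((12/5) − 3)/((−6/25) − 3) = 22/9.
p(12/5) = −6/25, p(22/9) = −2/81. y₄ = (22/9) − (−2/81)·((22/9) − (12/5))/((−2/81) − (−6/25)) = 267/109.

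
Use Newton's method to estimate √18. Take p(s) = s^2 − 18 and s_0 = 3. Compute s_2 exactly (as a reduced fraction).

17/4

p'(s) = 2s.
p(3) = −9, p'(3) = 6, so s_1 = 3 − (−9)/6 = 9/2.
p(9/2) = 9/4, p'(9/2) = 9, so s_2 = (9/2) − (9/4)/9 = 17/4.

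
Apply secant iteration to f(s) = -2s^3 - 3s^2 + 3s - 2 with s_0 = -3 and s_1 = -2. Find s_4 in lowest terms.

-654251/281413

f(-3) = 16, f(-2) = -4. s_2 = (-2) - (-4)·((-2) - (-3))/((-4) - 16) = -11/5.
f(-2) = -4, f(-11/5) = -228/125. s_3 = (-11/5) - (-228/125)·((-11/5) - (-2))/((-228/125) - (-4)) = -161/68.
f(-11/5) = -228/125, f(-161/68) = 98211/157216. s_4 = (-161/68) - (98211/157216)·((-161/68) - (-11/5))/((98211/157216) - (-228/125)) = -654251/281413.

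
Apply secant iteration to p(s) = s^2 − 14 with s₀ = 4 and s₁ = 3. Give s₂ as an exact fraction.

26/7

p(4) = 2, p(3) = −5. s₂ = 3 − (−5)·(3 − 4)/((−5) − 2) = 26/7.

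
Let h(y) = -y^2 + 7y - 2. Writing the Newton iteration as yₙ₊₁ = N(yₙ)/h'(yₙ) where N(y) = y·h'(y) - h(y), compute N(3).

-7

h'(y) = -2y + 7.
N(y) = y·h'(y) - h(y) = y·(-2y + 7) - (-y^2 + 7y - 2) = -y^2 + 2.
N(3) = -7.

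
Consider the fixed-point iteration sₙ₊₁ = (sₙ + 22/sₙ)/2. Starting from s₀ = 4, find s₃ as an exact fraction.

1016657/216752

s₁ = (4 + 22/4)/2 = 19/4.
s₂ = (19/4 + 22/(19/4))/2 = 713/152.
s₃ = (713/152 + 22/(713/152))/2 = 1016657/216752.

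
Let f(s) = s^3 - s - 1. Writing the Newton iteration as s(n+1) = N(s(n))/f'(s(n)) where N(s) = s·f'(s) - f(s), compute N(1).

f'(s) = 3s^2 - 1.
N(s) = s·f'(s) - f(s) = s·(3s^2 - 1) - (s^3 - s - 1) = 2s^3 + 1.
N(1) = 3.

3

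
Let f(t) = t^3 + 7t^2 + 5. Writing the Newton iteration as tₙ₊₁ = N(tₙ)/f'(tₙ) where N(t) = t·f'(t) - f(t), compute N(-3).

4

f'(t) = 3t^2 + 14t.
N(t) = t·f'(t) - f(t) = t·(3t^2 + 14t) - (t^3 + 7t^2 + 5) = 2t^3 + 7t^2 - 5.
N(-3) = 4.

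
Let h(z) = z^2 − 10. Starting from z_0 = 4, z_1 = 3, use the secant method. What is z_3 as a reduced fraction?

136/43

h(4) = 6, h(3) = −1. z_2 = 3 − (−1)·(3 − 4)/((−1) − 6) = 22/7.
h(3) = −1, h(22/7) = −6/49. z_3 = (22/7) − (−6/49)·((22/7) − 3)/((−6/49) − (−1)) = 136/43.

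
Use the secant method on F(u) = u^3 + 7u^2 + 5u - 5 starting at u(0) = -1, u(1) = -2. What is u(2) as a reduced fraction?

F(-1) = -4, F(-2) = 5. u(2) = (-2) - 5·((-2) - (-1))/(5 - (-4)) = -13/9.

-13/9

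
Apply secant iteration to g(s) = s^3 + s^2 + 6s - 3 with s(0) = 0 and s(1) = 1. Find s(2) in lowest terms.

g(0) = -3, g(1) = 5. s(2) = 1 - 5·(1 - 0)/(5 - (-3)) = 3/8.

3/8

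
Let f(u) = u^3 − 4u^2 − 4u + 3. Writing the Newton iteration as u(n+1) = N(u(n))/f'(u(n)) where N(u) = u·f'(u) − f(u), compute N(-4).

−195

f'(u) = 3u^2 − 8u − 4.
N(u) = u·f'(u) − f(u) = u·(3u^2 − 8u − 4) − (u^3 − 4u^2 − 4u + 3) = 2u^3 − 4u^2 − 3.
N(-4) = −195.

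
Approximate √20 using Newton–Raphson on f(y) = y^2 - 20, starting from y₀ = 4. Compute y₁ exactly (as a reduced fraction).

f'(y) = 2y.
f(4) = -4, f'(4) = 8, so y₁ = 4 - (-4)/8 = 9/2.

9/2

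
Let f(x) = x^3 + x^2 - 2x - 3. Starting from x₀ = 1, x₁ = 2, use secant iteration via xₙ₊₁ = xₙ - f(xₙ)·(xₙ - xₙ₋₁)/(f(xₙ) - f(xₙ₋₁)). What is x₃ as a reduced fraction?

962/641

f(1) = -3, f(2) = 5. x₂ = 2 - 5·(2 - 1)/(5 - (-3)) = 11/8.
f(2) = 5, f(11/8) = -645/512. x₃ = (11/8) - (-645/512)·((11/8) - 2)/((-645/512) - 5) = 962/641.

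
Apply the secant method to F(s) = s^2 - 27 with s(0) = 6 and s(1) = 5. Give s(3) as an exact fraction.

F(6) = 9, F(5) = -2. s(2) = 5 - (-2)·(5 - 6)/((-2) - 9) = 57/11.
F(5) = -2, F(57/11) = -18/121. s(3) = (57/11) - (-18/121)·((57/11) - 5)/((-18/121) - (-2)) = 291/56.

291/56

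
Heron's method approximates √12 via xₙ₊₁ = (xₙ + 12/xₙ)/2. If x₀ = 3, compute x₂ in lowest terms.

x₁ = (3 + 12/3)/2 = 7/2.
x₂ = (7/2 + 12/(7/2))/2 = 97/28.

97/28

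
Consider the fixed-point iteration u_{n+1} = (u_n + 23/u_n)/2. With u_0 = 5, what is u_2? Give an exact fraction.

1151/240

u_1 = (5 + 23/5)/2 = 24/5.
u_2 = (24/5 + 23/(24/5))/2 = 1151/240.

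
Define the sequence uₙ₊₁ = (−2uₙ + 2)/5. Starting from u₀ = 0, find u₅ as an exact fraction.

902/3125

u₁ = (−2·0 + 2)/5 = 2/5.
u₂ = (−2·(2/5) + 2)/5 = 6/25.
u₃ = (−2·(6/25) + 2)/5 = 38/125.
u₄ = (−2·(38/125) + 2)/5 = 174/625.
u₅ = (−2·(174/625) + 2)/5 = 902/3125.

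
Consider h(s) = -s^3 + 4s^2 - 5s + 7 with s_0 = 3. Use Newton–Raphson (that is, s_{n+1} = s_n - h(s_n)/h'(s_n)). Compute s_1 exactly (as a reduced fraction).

25/8

h'(s) = -3s^2 + 8s - 5.
h(3) = 1, h'(3) = -8, so s_1 = 3 - 1/(-8) = 25/8.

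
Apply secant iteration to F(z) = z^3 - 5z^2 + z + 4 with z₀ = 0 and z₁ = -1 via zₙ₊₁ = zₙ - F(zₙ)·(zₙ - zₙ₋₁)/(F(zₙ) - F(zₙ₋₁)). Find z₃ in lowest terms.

F(0) = 4, F(-1) = -3. z₂ = (-1) - (-3)·((-1) - 0)/((-3) - 4) = -4/7.
F(-1) = -3, F(-4/7) = 552/343. z₃ = (-4/7) - (552/343)·((-4/7) - (-1))/((552/343) - (-3)) = -380/527.

-380/527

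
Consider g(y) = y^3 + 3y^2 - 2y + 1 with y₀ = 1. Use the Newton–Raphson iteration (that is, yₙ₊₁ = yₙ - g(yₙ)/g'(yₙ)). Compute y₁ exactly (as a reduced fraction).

g'(y) = 3y^2 + 6y - 2.
g(1) = 3, g'(1) = 7, so y₁ = 1 - 3/7 = 4/7.

4/7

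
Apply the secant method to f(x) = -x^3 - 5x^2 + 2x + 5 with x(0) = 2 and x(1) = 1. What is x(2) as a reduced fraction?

f(2) = -19, f(1) = 1. x(2) = 1 - 1·(1 - 2)/(1 - (-19)) = 21/20.

21/20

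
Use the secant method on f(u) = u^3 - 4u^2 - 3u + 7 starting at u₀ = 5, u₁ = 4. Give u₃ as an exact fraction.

f(5) = 17, f(4) = -5. u₂ = 4 - (-5)·(4 - 5)/((-5) - 17) = 93/22.
f(4) = -5, f(93/22) = -17255/10648. u₃ = (93/22) - (-17255/10648)·((93/22) - 4)/((-17255/10648) - (-5)) = 31208/7197.

31208/7197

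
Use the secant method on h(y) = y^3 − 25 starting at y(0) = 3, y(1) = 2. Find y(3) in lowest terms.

19255/6559

h(3) = 2, h(2) = −17. y(2) = 2 − (−17)·(2 − 3)/((−17) − 2) = 55/19.
h(2) = −17, h(55/19) = −5100/6859. y(3) = (55/19) − (−5100/6859)·((55/19) − 2)/((−5100/6859) − (−17)) = 19255/6559.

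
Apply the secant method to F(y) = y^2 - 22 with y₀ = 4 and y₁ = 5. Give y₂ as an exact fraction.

14/3

F(4) = -6, F(5) = 3. y₂ = 5 - 3·(5 - 4)/(3 - (-6)) = 14/3.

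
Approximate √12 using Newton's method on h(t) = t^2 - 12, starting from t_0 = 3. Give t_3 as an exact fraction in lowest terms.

h'(t) = 2t.
h(3) = -3, h'(3) = 6, so t_1 = 3 - (-3)/6 = 7/2.
h(7/2) = 1/4, h'(7/2) = 7, so t_2 = (7/2) - (1/4)/7 = 97/28.
h(97/28) = 1/784, h'(97/28) = 97/14, so t_3 = (97/28) - (1/784)/(97/14) = 18817/5432.

18817/5432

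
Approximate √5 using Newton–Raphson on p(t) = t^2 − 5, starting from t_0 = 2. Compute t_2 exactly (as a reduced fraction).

p'(t) = 2t.
p(2) = −1, p'(2) = 4, so t_1 = 2 − (−1)/4 = 9/4.
p(9/4) = 1/16, p'(9/4) = 9/2, so t_2 = (9/4) − (1/16)/(9/2) = 161/72.

161/72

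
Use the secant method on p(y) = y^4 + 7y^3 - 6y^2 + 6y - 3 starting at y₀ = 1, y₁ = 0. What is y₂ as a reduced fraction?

3/8

p(1) = 5, p(0) = -3. y₂ = 0 - (-3)·(0 - 1)/((-3) - 5) = 3/8.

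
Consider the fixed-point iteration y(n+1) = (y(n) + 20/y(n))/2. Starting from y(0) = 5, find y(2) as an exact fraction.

161/36

y(1) = (5 + 20/5)/2 = 9/2.
y(2) = (9/2 + 20/(9/2))/2 = 161/36.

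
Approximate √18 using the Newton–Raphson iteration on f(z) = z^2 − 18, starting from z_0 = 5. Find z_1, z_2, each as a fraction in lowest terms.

z_1 = 43/10, z_2 = 3649/860

f'(z) = 2z.
f(5) = 7, f'(5) = 10, so z_1 = 5 − 7/10 = 43/10.
f(43/10) = 49/100, f'(43/10) = 43/5, so z_2 = (43/10) − (49/100)/(43/5) = 3649/860.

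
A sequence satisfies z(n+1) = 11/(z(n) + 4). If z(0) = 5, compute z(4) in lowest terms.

z(1) = 11/(5 + 4) = 11/9.
z(2) = 11/(11/9 + 4) = 99/47.
z(3) = 11/(99/47 + 4) = 517/287.
z(4) = 11/(517/287 + 4) = 3157/1665.

3157/1665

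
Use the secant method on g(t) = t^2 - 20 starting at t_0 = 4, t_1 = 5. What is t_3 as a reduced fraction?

g(4) = -4, g(5) = 5. t_2 = 5 - 5·(5 - 4)/(5 - (-4)) = 40/9.
g(5) = 5, g(40/9) = -20/81. t_3 = (40/9) - (-20/81)·((40/9) - 5)/((-20/81) - 5) = 76/17.

76/17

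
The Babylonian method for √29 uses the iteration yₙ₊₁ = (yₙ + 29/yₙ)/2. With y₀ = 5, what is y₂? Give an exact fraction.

727/135

y₁ = (5 + 29/5)/2 = 27/5.
y₂ = (27/5 + 29/(27/5))/2 = 727/135.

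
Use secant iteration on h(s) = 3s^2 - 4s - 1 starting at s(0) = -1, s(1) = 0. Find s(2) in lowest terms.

h(-1) = 6, h(0) = -1. s(2) = 0 - (-1)·(0 - (-1))/((-1) - 6) = -1/7.

-1/7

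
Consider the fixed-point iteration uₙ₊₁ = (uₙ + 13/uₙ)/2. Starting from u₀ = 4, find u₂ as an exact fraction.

u₁ = (4 + 13/4)/2 = 29/8.
u₂ = (29/8 + 13/(29/8))/2 = 1673/464.

1673/464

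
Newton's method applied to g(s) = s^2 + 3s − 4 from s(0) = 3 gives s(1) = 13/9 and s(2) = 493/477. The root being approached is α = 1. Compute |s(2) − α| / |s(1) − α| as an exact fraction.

4/53

s(1) − α = 13/9 − 1 = 4/9, so |s(1) − α| = 4/9.
s(2) − α = 493/477 − 1 = 16/477, so |s(2) − α| = 16/477.
Ratio = (16/477) / (4/9) = 4/53.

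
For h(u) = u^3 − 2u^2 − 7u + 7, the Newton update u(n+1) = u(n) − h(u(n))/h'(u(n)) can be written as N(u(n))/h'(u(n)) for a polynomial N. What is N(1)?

−7

h'(u) = 3u^2 − 4u − 7.
N(u) = u·h'(u) − h(u) = u·(3u^2 − 4u − 7) − (u^3 − 2u^2 − 7u + 7) = 2u^3 − 2u^2 − 7.
N(1) = −7.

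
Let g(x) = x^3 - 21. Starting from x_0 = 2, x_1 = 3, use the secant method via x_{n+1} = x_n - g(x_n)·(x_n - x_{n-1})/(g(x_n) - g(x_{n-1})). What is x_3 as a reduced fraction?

8035/2919

g(2) = -13, g(3) = 6. x_2 = 3 - 6·(3 - 2)/(6 - (-13)) = 51/19.
g(3) = 6, g(51/19) = -11388/6859. x_3 = (51/19) - (-11388/6859)·((51/19) - 3)/((-11388/6859) - 6) = 8035/2919.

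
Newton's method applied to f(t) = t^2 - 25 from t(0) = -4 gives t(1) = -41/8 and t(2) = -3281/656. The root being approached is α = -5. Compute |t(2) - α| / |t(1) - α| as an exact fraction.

t(1) - α = -41/8 - (-5) = -41/8 + 5 = -1/8, so |t(1) - α| = 1/8.
t(2) - α = -3281/656 - (-5) = -3281/656 + 5 = -1/656, so |t(2) - α| = 1/656.
Ratio = (1/656) / (1/8) = 1/82.

1/82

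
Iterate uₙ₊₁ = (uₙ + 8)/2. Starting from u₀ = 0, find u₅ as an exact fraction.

31/4

u₁ = (0 + 8)/2 = 4.
u₂ = (4 + 8)/2 = 6.
u₃ = (6 + 8)/2 = 7.
u₄ = (7 + 8)/2 = 15/2.
u₅ = ((15/2) + 8)/2 = 31/4.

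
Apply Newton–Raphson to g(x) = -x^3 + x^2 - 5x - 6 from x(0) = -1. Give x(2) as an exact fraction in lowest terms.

-318/355

g'(x) = -3x^2 + 2x - 5.
g(-1) = 1, g'(-1) = -10, so x(1) = (-1) - 1/(-10) = -9/10.
g(-9/10) = 39/1000, g'(-9/10) = -923/100, so x(2) = (-9/10) - (39/1000)/(-923/100) = -318/355.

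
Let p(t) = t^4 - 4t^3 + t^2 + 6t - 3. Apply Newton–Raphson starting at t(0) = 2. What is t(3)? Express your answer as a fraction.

p'(t) = 4t^3 - 12t^2 + 2t + 6.
p(2) = -3, p'(2) = -6, so t(1) = 2 - (-3)/(-6) = 3/2.
p(3/2) = -3/16, p'(3/2) = -9/2, so t(2) = (3/2) - (-3/16)/(-9/2) = 35/24.
p(35/24) = -2063/331776, p'(35/24) = -14509/3456, so t(3) = (35/24) - (-2063/331776)/(-14509/3456) = 676399/464288.

676399/464288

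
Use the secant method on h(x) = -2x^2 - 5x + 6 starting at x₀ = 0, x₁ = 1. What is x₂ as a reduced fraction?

6/7

h(0) = 6, h(1) = -1. x₂ = 1 - (-1)·(1 - 0)/((-1) - 6) = 6/7.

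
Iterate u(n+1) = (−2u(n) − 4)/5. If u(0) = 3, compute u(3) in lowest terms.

u(1) = (−2·3 − 4)/5 = −2.
u(2) = (−2·(−2) − 4)/5 = 0.
u(3) = (−2·0 − 4)/5 = −4/5.

−4/5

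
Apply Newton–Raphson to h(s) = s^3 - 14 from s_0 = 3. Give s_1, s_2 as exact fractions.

s_1 = 68/27, s_2 = 452213/187272

h'(s) = 3s^2.
h(3) = 13, h'(3) = 27, so s_1 = 3 - 13/27 = 68/27.
h(68/27) = 38870/19683, h'(68/27) = 4624/243, so s_2 = (68/27) - (38870/19683)/(4624/243) = 452213/187272.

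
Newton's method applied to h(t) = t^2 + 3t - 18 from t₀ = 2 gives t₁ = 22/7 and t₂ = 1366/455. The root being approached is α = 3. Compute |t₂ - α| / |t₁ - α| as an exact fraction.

1/65

t₁ - α = 22/7 - 3 = 1/7, so |t₁ - α| = 1/7.
t₂ - α = 1366/455 - 3 = 1/455, so |t₂ - α| = 1/455.
Ratio = (1/455) / (1/7) = 1/65.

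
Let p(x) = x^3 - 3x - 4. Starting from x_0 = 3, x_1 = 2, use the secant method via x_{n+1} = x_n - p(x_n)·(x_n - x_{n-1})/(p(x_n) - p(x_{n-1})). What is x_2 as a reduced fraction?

17/8

p(3) = 14, p(2) = -2. x_2 = 2 - (-2)·(2 - 3)/((-2) - 14) = 17/8.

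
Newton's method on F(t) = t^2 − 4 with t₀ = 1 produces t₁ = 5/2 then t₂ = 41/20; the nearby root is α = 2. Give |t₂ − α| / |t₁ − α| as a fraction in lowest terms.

1/10

t₁ − α = 5/2 − 2 = 1/2, so |t₁ − α| = 1/2.
t₂ − α = 41/20 − 2 = 1/20, so |t₂ − α| = 1/20.
Ratio = (1/20) / (1/2) = 1/10.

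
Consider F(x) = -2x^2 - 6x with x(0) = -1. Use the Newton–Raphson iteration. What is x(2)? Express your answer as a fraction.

F'(x) = -4x - 6.
F(-1) = 4, F'(-1) = -2, so x(1) = (-1) - 4/(-2) = 1.
F(1) = -8, F'(1) = -10, so x(2) = 1 - (-8)/(-10) = 1/5.

1/5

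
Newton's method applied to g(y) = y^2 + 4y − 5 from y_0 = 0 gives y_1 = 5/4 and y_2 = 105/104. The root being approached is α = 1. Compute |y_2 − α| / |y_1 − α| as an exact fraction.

y_1 − α = 5/4 − 1 = 1/4, so |y_1 − α| = 1/4.
y_2 − α = 105/104 − 1 = 1/104, so |y_2 − α| = 1/104.
Ratio = (1/104) / (1/4) = 1/26.

1/26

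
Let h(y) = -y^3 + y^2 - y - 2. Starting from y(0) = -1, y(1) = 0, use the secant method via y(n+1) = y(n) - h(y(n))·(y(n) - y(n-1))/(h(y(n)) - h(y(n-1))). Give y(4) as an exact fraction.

h(-1) = 1, h(0) = -2. y(2) = 0 - (-2)·(0 - (-1))/((-2) - 1) = -2/3.
h(0) = -2, h(-2/3) = -16/27. y(3) = (-2/3) - (-16/27)·((-2/3) - 0)/((-16/27) - (-2)) = -18/19.
h(-2/3) = -16/27, h(-18/19) = 4768/6859. y(4) = (-18/19) - (4768/6859)·((-18/19) - (-2/3))/((4768/6859) - (-16/27)) = -11862/14905.

-11862/14905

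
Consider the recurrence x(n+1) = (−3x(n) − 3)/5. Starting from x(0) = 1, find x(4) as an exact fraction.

−123/625

x(1) = (−3·1 − 3)/5 = −6/5.
x(2) = (−3·(−6/5) − 3)/5 = 3/25.
x(3) = (−3·(3/25) − 3)/5 = −84/125.
x(4) = (−3·(−84/125) − 3)/5 = −123/625.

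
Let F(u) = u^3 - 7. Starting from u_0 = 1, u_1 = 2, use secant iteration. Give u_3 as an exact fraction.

1045/547

F(1) = -6, F(2) = 1. u_2 = 2 - 1·(2 - 1)/(1 - (-6)) = 13/7.
F(2) = 1, F(13/7) = -204/343. u_3 = (13/7) - (-204/343)·((13/7) - 2)/((-204/343) - 1) = 1045/547.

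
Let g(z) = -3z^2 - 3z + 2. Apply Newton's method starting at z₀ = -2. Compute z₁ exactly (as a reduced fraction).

-14/9

g'(z) = -6z - 3.
g(-2) = -4, g'(-2) = 9, so z₁ = (-2) - (-4)/9 = -14/9.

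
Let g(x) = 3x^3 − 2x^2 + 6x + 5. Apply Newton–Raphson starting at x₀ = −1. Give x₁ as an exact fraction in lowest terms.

g'(x) = 9x^2 − 4x + 6.
g(−1) = −6, g'(−1) = 19, so x₁ = (−1) − (−6)/19 = −13/19.

−13/19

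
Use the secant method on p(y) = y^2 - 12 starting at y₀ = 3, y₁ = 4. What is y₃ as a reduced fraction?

45/13

p(3) = -3, p(4) = 4. y₂ = 4 - 4·(4 - 3)/(4 - (-3)) = 24/7.
p(4) = 4, p(24/7) = -12/49. y₃ = (24/7) - (-12/49)·((24/7) - 4)/((-12/49) - 4) = 45/13.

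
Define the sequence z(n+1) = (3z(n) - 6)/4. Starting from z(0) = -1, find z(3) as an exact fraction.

-249/64

z(1) = (3·(-1) - 6)/4 = -9/4.
z(2) = (3·(-9/4) - 6)/4 = -51/16.
z(3) = (3·(-51/16) - 6)/4 = -249/64.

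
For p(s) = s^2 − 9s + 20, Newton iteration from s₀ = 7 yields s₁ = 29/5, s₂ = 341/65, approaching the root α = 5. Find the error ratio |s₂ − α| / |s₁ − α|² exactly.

5/13

s₁ − α = 29/5 − 5 = 4/5, so |s₁ − α| = 4/5.
s₂ − α = 341/65 − 5 = 16/65, so |s₂ − α| = 16/65.
|s₁ − α|² = 16/25.
Ratio = (16/65) / (16/25) = 5/13.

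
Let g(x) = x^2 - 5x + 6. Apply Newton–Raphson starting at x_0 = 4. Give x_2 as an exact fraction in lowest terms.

g'(x) = 2x - 5.
g(4) = 2, g'(4) = 3, so x_1 = 4 - 2/3 = 10/3.
g(10/3) = 4/9, g'(10/3) = 5/3, so x_2 = (10/3) - (4/9)/(5/3) = 46/15.

46/15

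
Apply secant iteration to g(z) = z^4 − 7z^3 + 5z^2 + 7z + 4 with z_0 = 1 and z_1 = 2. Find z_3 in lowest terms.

g(1) = 10, g(2) = −2. z_2 = 2 − (−2)·(2 − 1)/((−2) − 10) = 11/6.
g(2) = −2, g(11/6) = 2335/1296. z_3 = (11/6) − (2335/1296)·((11/6) − 2)/((2335/1296) − (−2)) = 9422/4927.

9422/4927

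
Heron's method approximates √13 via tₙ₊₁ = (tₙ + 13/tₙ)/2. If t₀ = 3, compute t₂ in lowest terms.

t₁ = (3 + 13/3)/2 = 11/3.
t₂ = (11/3 + 13/(11/3))/2 = 119/33.

119/33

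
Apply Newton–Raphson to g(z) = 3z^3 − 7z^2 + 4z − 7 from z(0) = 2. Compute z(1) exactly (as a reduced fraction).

9/4

g'(z) = 9z^2 − 14z + 4.
g(2) = −3, g'(2) = 12, so z(1) = 2 − (−3)/12 = 9/4.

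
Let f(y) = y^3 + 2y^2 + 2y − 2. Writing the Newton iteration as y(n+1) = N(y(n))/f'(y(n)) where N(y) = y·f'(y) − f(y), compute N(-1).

2

f'(y) = 3y^2 + 4y + 2.
N(y) = y·f'(y) − f(y) = y·(3y^2 + 4y + 2) − (y^3 + 2y^2 + 2y − 2) = 2y^3 + 2y^2 + 2.
N(-1) = 2.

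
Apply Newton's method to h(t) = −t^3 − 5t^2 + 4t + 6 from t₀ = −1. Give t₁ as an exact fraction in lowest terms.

h'(t) = −3t^2 − 10t + 4.
h(−1) = −2, h'(−1) = 11, so t₁ = (−1) − (−2)/11 = −9/11.

−9/11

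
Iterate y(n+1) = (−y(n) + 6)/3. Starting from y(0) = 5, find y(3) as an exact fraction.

y(1) = (−5 + 6)/3 = 1/3.
y(2) = (−(1/3) + 6)/3 = 17/9.
y(3) = (−(17/9) + 6)/3 = 37/27.

37/27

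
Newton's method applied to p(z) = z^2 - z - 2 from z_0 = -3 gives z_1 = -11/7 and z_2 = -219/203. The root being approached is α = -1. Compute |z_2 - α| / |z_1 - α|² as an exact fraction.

7/29

z_1 - α = -11/7 - (-1) = -11/7 + 1 = -4/7, so |z_1 - α| = 4/7.
z_2 - α = -219/203 - (-1) = -219/203 + 1 = -16/203, so |z_2 - α| = 16/203.
|z_1 - α|² = 16/49.
Ratio = (16/203) / (16/49) = 7/29.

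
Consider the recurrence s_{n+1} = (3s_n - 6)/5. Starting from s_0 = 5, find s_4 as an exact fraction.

s_1 = (3·5 - 6)/5 = 9/5.
s_2 = (3·(9/5) - 6)/5 = -3/25.
s_3 = (3·(-3/25) - 6)/5 = -159/125.
s_4 = (3·(-159/125) - 6)/5 = -1227/625.

-1227/625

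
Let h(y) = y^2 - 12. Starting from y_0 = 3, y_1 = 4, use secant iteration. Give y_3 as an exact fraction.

45/13

h(3) = -3, h(4) = 4. y_2 = 4 - 4·(4 - 3)/(4 - (-3)) = 24/7.
h(4) = 4, h(24/7) = -12/49. y_3 = (24/7) - (-12/49)·((24/7) - 4)/((-12/49) - 4) = 45/13.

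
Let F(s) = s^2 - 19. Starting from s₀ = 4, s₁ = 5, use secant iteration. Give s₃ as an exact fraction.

61/14

F(4) = -3, F(5) = 6. s₂ = 5 - 6·(5 - 4)/(6 - (-3)) = 13/3.
F(5) = 6, F(13/3) = -2/9. s₃ = (13/3) - (-2/9)·((13/3) - 5)/((-2/9) - 6) = 61/14.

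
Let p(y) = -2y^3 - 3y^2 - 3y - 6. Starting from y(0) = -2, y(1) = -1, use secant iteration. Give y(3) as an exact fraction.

p(-2) = 4, p(-1) = -4. y(2) = (-1) - (-4)·((-1) - (-2))/((-4) - 4) = -3/2.
p(-1) = -4, p(-3/2) = -3/2. y(3) = (-3/2) - (-3/2)·((-3/2) - (-1))/((-3/2) - (-4)) = -9/5.

-9/5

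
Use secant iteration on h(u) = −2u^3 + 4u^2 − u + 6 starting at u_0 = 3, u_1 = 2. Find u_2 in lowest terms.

42/19

h(3) = −15, h(2) = 4. u_2 = 2 − 4·(2 − 3)/(4 − (−15)) = 42/19.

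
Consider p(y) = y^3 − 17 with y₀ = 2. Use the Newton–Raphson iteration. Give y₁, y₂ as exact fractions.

y₁ = 11/4, y₂ = 625/242

p'(y) = 3y^2.
p(2) = −9, p'(2) = 12, so y₁ = 2 − (−9)/12 = 11/4.
p(11/4) = 243/64, p'(11/4) = 363/16, so y₂ = (11/4) − (243/64)/(363/16) = 625/242.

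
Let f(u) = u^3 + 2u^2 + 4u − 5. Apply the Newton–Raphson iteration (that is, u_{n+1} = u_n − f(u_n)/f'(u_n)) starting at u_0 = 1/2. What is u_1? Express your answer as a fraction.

f'(u) = 3u^2 + 4u + 4.
f(1/2) = −19/8, f'(1/2) = 27/4, so u_1 = (1/2) − (−19/8)/(27/4) = 23/27.

23/27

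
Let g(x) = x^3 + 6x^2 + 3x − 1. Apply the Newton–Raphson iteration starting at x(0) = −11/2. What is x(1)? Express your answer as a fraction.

g'(x) = 3x^2 + 12x + 3.
g(−11/2) = −19/8, g'(−11/2) = 111/4, so x(1) = (−11/2) − (−19/8)/(111/4) = −601/111.

−601/111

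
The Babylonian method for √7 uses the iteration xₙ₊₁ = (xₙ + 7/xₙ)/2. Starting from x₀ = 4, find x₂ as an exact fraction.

977/368

x₁ = (4 + 7/4)/2 = 23/8.
x₂ = (23/8 + 7/(23/8))/2 = 977/368.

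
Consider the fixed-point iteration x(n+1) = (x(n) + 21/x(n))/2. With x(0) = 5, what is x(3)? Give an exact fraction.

277727/60605

x(1) = (5 + 21/5)/2 = 23/5.
x(2) = (23/5 + 21/(23/5))/2 = 527/115.
x(3) = (527/115 + 21/(527/115))/2 = 277727/60605.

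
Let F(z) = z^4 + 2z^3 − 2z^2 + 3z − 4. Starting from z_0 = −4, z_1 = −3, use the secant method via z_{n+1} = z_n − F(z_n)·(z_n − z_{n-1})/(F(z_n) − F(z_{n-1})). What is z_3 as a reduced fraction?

−291549/94096

F(−4) = 80, F(−3) = −4. z_2 = (−3) − (−4)·((−3) − (−4))/((−4) − 80) = −64/21.
F(−3) = −4, F(−64/21) = −401540/194481. z_3 = (−64/21) − (−401540/194481)·((−64/21) − (−3))/((−401540/194481) − (−4)) = −291549/94096.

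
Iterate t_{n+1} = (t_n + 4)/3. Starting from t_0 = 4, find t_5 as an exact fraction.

488/243

t_1 = (4 + 4)/3 = 8/3.
t_2 = ((8/3) + 4)/3 = 20/9.
t_3 = ((20/9) + 4)/3 = 56/27.
t_4 = ((56/27) + 4)/3 = 164/81.
t_5 = ((164/81) + 4)/3 = 488/243.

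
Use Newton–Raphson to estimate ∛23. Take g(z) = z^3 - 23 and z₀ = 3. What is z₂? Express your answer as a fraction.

1365775/480249

g'(z) = 3z^2.
g(3) = 4, g'(3) = 27, so z₁ = 3 - 4/27 = 77/27.
g(77/27) = 3824/19683, g'(77/27) = 5929/243, so z₂ = (77/27) - (3824/19683)/(5929/243) = 1365775/480249.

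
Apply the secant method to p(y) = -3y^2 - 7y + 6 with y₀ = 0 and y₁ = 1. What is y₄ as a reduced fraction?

2121/3181

p(0) = 6, p(1) = -4. y₂ = 1 - (-4)·(1 - 0)/((-4) - 6) = 3/5.
p(1) = -4, p(3/5) = 18/25. y₃ = (3/5) - (18/25)·((3/5) - 1)/((18/25) - (-4)) = 39/59.
p(3/5) = 18/25, p(39/59) = 216/3481. y₄ = (39/59) - (216/3481)·((39/59) - (3/5))/((216/3481) - (18/25)) = 2121/3181.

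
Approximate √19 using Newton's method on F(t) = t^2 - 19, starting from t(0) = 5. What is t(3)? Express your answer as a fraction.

F'(t) = 2t.
F(5) = 6, F'(5) = 10, so t(1) = 5 - 6/10 = 22/5.
F(22/5) = 9/25, F'(22/5) = 44/5, so t(2) = (22/5) - (9/25)/(44/5) = 959/220.
F(959/220) = 81/48400, F'(959/220) = 959/110, so t(3) = (959/220) - (81/48400)/(959/110) = 1839281/421960.

1839281/421960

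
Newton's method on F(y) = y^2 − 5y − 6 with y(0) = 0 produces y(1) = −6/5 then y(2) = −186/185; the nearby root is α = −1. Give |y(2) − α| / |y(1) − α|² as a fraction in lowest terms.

5/37

y(1) − α = −6/5 − (−1) = −6/5 + 1 = −1/5, so |y(1) − α| = 1/5.
y(2) − α = −186/185 − (−1) = −186/185 + 1 = −1/185, so |y(2) − α| = 1/185.
|y(1) − α|² = 1/25.
Ratio = (1/185) / (1/25) = 5/37.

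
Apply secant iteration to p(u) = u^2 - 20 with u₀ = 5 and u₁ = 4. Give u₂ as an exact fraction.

40/9

p(5) = 5, p(4) = -4. u₂ = 4 - (-4)·(4 - 5)/((-4) - 5) = 40/9.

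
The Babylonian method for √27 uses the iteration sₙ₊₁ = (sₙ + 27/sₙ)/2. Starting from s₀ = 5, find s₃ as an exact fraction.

3650401/702520

s₁ = (5 + 27/5)/2 = 26/5.
s₂ = (26/5 + 27/(26/5))/2 = 1351/260.
s₃ = (1351/260 + 27/(1351/260))/2 = 3650401/702520.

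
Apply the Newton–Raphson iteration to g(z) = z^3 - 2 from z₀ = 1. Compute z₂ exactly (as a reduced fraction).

g'(z) = 3z^2.
g(1) = -1, g'(1) = 3, so z₁ = 1 - (-1)/3 = 4/3.
g(4/3) = 10/27, g'(4/3) = 16/3, so z₂ = (4/3) - (10/27)/(16/3) = 91/72.

91/72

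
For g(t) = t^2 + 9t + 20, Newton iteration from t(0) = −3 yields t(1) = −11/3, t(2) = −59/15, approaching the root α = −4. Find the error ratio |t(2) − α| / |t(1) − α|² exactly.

t(1) − α = −11/3 − (−4) = −11/3 + 4 = 1/3, so |t(1) − α| = 1/3.
t(2) − α = −59/15 − (−4) = −59/15 + 4 = 1/15, so |t(2) − α| = 1/15.
|t(1) − α|² = 1/9.
Ratio = (1/15) / (1/9) = 3/5.

3/5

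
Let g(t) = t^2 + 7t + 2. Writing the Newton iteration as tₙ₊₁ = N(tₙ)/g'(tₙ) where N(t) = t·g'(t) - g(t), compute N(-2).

g'(t) = 2t + 7.
N(t) = t·g'(t) - g(t) = t·(2t + 7) - (t^2 + 7t + 2) = t^2 - 2.
N(-2) = 2.

2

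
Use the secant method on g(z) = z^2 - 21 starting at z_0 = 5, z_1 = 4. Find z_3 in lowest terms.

g(5) = 4, g(4) = -5. z_2 = 4 - (-5)·(4 - 5)/((-5) - 4) = 41/9.
g(4) = -5, g(41/9) = -20/81. z_3 = (41/9) - (-20/81)·((41/9) - 4)/((-20/81) - (-5)) = 353/77.

353/77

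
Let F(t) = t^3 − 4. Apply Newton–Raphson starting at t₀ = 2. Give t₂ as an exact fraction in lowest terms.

358/225

F'(t) = 3t^2.
F(2) = 4, F'(2) = 12, so t₁ = 2 − 4/12 = 5/3.
F(5/3) = 17/27, F'(5/3) = 25/3, so t₂ = (5/3) − (17/27)/(25/3) = 358/225.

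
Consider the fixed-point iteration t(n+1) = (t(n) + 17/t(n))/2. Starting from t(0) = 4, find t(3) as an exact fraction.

t(1) = (4 + 17/4)/2 = 33/8.
t(2) = (33/8 + 17/(33/8))/2 = 2177/528.
t(3) = (2177/528 + 17/(2177/528))/2 = 9478657/2298912.

9478657/2298912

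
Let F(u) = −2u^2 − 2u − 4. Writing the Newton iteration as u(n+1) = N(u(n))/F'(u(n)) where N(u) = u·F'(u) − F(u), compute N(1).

F'(u) = −4u − 2.
N(u) = u·F'(u) − F(u) = u·(−4u − 2) − (−2u^2 − 2u − 4) = −2u^2 + 4.
N(1) = 2.

2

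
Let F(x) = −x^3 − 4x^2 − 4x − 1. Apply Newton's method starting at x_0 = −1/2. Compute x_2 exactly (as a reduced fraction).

−17/45

F'(x) = −3x^2 − 8x − 4.
F(−1/2) = 1/8, F'(−1/2) = −3/4, so x_1 = (−1/2) − (1/8)/(−3/4) = −1/3.
F(−1/3) = −2/27, F'(−1/3) = −5/3, so x_2 = (−1/3) − (−2/27)/(−5/3) = −17/45.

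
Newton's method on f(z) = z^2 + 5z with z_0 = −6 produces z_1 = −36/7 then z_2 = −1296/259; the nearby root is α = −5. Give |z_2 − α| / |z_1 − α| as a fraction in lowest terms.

1/37

z_1 − α = −36/7 − (−5) = −36/7 + 5 = −1/7, so |z_1 − α| = 1/7.
z_2 − α = −1296/259 − (−5) = −1296/259 + 5 = −1/259, so |z_2 − α| = 1/259.
Ratio = (1/259) / (1/7) = 1/37.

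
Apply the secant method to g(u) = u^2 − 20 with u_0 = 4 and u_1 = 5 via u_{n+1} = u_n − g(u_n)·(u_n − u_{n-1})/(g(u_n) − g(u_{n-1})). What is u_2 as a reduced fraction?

g(4) = −4, g(5) = 5. u_2 = 5 − 5·(5 − 4)/(5 − (−4)) = 40/9.

40/9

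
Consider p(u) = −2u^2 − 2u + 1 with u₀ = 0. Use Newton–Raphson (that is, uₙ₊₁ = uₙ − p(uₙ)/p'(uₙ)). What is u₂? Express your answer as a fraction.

3/8

p'(u) = −4u − 2.
p(0) = 1, p'(0) = −2, so u₁ = 0 − 1/(−2) = 1/2.
p(1/2) = −1/2, p'(1/2) = −4, so u₂ = (1/2) − (−1/2)/(−4) = 3/8.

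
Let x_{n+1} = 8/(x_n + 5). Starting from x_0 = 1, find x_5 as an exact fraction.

5976/4687

x_1 = 8/(1 + 5) = 4/3.
x_2 = 8/(4/3 + 5) = 24/19.
x_3 = 8/(24/19 + 5) = 152/119.
x_4 = 8/(152/119 + 5) = 952/747.
x_5 = 8/(952/747 + 5) = 5976/4687.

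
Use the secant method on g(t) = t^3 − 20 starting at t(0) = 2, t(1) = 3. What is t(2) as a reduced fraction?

g(2) = −12, g(3) = 7. t(2) = 3 − 7·(3 − 2)/(7 − (−12)) = 50/19.

50/19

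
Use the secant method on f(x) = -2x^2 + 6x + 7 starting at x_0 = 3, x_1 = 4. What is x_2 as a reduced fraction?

31/8

f(3) = 7, f(4) = -1. x_2 = 4 - (-1)·(4 - 3)/((-1) - 7) = 31/8.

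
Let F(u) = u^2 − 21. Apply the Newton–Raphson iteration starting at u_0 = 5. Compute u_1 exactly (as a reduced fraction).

23/5

F'(u) = 2u.
F(5) = 4, F'(5) = 10, so u_1 = 5 − 4/10 = 23/5.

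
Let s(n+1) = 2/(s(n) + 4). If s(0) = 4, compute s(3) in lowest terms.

17/38

s(1) = 2/(4 + 4) = 1/4.
s(2) = 2/(1/4 + 4) = 8/17.
s(3) = 2/(8/17 + 4) = 17/38.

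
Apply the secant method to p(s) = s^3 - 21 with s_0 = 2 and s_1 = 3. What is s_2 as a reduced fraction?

51/19

p(2) = -13, p(3) = 6. s_2 = 3 - 6·(3 - 2)/(6 - (-13)) = 51/19.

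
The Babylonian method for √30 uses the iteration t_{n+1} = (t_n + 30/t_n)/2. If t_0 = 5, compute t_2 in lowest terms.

241/44

t_1 = (5 + 30/5)/2 = 11/2.
t_2 = (11/2 + 30/(11/2))/2 = 241/44.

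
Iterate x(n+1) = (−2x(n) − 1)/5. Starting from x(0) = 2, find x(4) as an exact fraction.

−11/125

x(1) = (−2·2 − 1)/5 = −1.
x(2) = (−2·(−1) − 1)/5 = 1/5.
x(3) = (−2·(1/5) − 1)/5 = −7/25.
x(4) = (−2·(−7/25) − 1)/5 = −11/125.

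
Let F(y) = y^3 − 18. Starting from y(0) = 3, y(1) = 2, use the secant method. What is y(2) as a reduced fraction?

F(3) = 9, F(2) = −10. y(2) = 2 − (−10)·(2 − 3)/((−10) − 9) = 48/19.

48/19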